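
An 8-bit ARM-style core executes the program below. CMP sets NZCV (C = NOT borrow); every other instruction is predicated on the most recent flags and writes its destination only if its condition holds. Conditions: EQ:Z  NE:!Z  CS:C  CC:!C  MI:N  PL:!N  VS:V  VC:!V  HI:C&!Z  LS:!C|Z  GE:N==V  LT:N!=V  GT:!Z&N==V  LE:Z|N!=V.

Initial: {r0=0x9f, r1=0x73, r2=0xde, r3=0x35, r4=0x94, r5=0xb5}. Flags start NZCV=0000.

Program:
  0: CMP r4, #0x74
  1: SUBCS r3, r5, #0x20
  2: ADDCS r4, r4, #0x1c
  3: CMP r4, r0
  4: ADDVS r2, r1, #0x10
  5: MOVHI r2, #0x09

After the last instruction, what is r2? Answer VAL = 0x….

VAL = 0x09

0: ✓ CMP  NZCV=0011
1: ✓ SUBCS  r3←0x95
2: ✓ ADDCS  r4←0xb0
3: ✓ CMP  NZCV=0010
4: · ADDVS
5: ✓ MOVHI  r2←0x09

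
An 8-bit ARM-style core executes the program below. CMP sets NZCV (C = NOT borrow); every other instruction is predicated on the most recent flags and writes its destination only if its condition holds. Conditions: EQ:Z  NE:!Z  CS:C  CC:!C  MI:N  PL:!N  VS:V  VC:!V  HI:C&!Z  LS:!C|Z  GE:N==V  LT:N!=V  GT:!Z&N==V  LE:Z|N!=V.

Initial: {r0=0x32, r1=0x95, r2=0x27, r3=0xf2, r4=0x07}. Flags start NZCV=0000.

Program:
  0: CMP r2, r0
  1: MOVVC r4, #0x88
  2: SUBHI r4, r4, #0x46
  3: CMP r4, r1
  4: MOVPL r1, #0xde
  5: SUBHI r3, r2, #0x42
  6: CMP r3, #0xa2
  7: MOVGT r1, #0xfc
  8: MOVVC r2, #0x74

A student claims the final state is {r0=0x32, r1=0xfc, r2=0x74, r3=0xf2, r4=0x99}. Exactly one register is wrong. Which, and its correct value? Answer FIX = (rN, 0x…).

FIX = (r4, 0x88)

[0] flags=1000 → (cmp)
[1] flags=1000 VC?T → r4=0x88
[2] flags=1000 HI?F → skip
[3] flags=1000 → (cmp)
[4] flags=1000 PL?F → skip
[5] flags=1000 HI?F → skip
[6] flags=0010 → (cmp)
[7] flags=0010 GT?T → r1=0xfc
[8] flags=0010 VC?T → r2=0x74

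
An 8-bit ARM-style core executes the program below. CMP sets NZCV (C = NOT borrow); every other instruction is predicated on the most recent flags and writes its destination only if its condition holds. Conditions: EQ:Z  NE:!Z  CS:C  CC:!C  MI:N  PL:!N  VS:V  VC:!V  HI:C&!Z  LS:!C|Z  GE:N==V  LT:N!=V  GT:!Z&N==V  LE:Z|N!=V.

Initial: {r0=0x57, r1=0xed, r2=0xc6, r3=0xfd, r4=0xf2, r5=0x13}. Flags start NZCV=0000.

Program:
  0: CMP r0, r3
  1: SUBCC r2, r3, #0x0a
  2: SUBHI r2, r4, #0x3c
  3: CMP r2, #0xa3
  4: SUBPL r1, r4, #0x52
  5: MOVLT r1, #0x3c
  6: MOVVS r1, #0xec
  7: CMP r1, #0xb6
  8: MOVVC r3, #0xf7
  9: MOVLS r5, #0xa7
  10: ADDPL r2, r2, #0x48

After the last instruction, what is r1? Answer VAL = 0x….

[0] flags=0000 → (cmp)
[1] flags=0000 CC?T → r2=0xf3
[2] flags=0000 HI?F → skip
[3] flags=0010 → (cmp)
[4] flags=0010 PL?T → r1=0xa0
[5] flags=0010 LT?F → skip
[6] flags=0010 VS?F → skip
[7] flags=1000 → (cmp)
[8] flags=1000 VC?T → r3=0xf7
[9] flags=1000 LS?T → r5=0xa7
[10] flags=1000 PL?F → skip

VAL = 0xa0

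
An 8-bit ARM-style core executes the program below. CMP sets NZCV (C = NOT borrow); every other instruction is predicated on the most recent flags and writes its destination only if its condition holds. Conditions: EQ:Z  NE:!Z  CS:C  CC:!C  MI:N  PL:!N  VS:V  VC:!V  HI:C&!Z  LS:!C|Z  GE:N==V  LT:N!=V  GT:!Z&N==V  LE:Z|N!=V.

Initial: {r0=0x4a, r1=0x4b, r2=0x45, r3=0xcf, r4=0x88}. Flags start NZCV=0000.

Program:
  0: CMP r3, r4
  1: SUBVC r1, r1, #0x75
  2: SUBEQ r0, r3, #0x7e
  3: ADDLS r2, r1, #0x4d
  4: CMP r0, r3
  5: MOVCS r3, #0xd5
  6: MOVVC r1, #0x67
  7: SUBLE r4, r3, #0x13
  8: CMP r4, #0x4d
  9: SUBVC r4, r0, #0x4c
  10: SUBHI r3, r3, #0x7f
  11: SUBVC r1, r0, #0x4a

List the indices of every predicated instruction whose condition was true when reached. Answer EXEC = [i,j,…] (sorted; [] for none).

EXEC = [1,6,10]

0: ✓ CMP  NZCV=0010
1: ✓ SUBVC  r1←0xd6
2: · SUBEQ
3: · ADDLS
4: ✓ CMP  NZCV=0000
5: · MOVCS
6: ✓ MOVVC  r1←0x67
7: · SUBLE
8: ✓ CMP  NZCV=0011
9: · SUBVC
10: ✓ SUBHI  r3←0x50
11: · SUBVC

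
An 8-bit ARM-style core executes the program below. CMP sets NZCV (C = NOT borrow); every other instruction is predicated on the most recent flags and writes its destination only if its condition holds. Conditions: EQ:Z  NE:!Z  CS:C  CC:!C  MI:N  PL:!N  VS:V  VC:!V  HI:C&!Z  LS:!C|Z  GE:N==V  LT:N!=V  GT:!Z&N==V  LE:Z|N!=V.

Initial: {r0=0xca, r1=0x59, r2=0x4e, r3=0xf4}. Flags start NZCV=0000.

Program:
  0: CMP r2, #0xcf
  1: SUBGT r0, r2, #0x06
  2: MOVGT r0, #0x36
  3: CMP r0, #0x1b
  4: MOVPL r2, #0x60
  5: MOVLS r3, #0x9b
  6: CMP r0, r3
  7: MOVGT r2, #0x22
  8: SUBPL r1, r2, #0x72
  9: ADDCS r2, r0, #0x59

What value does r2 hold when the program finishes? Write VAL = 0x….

0: ✓ CMP  NZCV=0000
1: ✓ SUBGT  r0←0x48
2: ✓ MOVGT  r0←0x36
3: ✓ CMP  NZCV=0010
4: ✓ MOVPL  r2←0x60
5: · MOVLS
6: ✓ CMP  NZCV=0000
7: ✓ MOVGT  r2←0x22
8: ✓ SUBPL  r1←0xb0
9: · ADDCS

VAL = 0x22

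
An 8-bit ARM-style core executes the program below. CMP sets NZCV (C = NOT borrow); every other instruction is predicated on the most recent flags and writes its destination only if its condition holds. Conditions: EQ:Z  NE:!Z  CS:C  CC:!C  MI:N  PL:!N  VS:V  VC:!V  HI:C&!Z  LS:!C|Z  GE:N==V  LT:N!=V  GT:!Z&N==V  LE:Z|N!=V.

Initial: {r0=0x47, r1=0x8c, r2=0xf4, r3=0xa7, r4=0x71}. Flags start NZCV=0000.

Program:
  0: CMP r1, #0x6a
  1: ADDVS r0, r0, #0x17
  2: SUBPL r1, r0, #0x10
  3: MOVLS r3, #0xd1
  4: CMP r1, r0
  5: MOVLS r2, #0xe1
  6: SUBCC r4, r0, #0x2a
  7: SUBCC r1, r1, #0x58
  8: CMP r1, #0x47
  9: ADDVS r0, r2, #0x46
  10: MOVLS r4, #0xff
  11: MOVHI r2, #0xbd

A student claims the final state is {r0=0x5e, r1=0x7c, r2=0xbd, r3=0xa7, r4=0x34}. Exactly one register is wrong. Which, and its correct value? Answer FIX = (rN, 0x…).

0: ✓ CMP  NZCV=0011
1: ✓ ADDVS  r0←0x5e
2: ✓ SUBPL  r1←0x4e
3: · MOVLS
4: ✓ CMP  NZCV=1000
5: ✓ MOVLS  r2←0xe1
6: ✓ SUBCC  r4←0x34
7: ✓ SUBCC  r1←0xf6
8: ✓ CMP  NZCV=1010
9: · ADDVS
10: · MOVLS
11: ✓ MOVHI  r2←0xbd

FIX = (r1, 0xf6)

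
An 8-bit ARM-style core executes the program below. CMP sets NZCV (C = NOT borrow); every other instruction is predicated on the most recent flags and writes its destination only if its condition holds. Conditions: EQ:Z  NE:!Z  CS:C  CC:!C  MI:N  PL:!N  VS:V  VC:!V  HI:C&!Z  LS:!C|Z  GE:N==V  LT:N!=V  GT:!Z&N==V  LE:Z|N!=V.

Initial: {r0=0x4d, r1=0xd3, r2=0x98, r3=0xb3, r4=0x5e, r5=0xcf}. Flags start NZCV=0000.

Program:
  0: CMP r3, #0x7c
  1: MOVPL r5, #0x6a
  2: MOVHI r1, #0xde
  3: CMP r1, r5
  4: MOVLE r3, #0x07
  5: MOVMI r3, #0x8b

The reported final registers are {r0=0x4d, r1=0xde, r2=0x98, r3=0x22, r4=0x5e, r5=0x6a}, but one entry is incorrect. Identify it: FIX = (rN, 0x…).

FIX = (r3, 0x07)

[0] flags=0011 → (cmp)
[1] flags=0011 PL?T → r5=0x6a
[2] flags=0011 HI?T → r1=0xde
[3] flags=0011 → (cmp)
[4] flags=0011 LE?T → r3=0x07
[5] flags=0011 MI?F → skip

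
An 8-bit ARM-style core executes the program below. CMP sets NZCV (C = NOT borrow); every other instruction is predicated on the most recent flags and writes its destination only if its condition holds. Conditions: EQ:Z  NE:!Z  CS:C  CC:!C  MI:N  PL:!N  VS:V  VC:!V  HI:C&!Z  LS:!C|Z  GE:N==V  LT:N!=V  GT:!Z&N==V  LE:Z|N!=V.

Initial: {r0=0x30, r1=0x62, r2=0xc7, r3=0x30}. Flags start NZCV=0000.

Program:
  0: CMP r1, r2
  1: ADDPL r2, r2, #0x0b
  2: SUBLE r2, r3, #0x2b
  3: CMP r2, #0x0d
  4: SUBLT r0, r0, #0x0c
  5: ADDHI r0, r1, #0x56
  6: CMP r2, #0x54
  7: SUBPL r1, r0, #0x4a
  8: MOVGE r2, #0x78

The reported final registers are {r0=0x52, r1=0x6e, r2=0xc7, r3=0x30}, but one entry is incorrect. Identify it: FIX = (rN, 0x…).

FIX = (r0, 0xb8)

0: ✓ CMP  NZCV=1001
1: · ADDPL
2: · SUBLE
3: ✓ CMP  NZCV=1010
4: ✓ SUBLT  r0←0x24
5: ✓ ADDHI  r0←0xb8
6: ✓ CMP  NZCV=0011
7: ✓ SUBPL  r1←0x6e
8: · MOVGE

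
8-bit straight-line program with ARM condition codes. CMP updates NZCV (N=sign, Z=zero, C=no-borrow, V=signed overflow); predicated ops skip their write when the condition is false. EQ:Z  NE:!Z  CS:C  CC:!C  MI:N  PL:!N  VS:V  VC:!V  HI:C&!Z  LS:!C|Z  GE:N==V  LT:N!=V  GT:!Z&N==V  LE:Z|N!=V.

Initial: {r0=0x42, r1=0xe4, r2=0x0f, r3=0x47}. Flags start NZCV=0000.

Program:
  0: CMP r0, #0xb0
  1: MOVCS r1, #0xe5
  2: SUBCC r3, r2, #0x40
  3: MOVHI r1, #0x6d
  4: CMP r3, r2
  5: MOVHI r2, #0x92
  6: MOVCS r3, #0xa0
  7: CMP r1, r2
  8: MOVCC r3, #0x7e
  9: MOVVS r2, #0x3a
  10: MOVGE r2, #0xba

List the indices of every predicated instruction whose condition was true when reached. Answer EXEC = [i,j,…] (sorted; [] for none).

0: ✓ CMP  NZCV=1001
1: · MOVCS
2: ✓ SUBCC  r3←0xcf
3: · MOVHI
4: ✓ CMP  NZCV=1010
5: ✓ MOVHI  r2←0x92
6: ✓ MOVCS  r3←0xa0
7: ✓ CMP  NZCV=0010
8: · MOVCC
9: · MOVVS
10: ✓ MOVGE  r2←0xba

EXEC = [2,5,6,10]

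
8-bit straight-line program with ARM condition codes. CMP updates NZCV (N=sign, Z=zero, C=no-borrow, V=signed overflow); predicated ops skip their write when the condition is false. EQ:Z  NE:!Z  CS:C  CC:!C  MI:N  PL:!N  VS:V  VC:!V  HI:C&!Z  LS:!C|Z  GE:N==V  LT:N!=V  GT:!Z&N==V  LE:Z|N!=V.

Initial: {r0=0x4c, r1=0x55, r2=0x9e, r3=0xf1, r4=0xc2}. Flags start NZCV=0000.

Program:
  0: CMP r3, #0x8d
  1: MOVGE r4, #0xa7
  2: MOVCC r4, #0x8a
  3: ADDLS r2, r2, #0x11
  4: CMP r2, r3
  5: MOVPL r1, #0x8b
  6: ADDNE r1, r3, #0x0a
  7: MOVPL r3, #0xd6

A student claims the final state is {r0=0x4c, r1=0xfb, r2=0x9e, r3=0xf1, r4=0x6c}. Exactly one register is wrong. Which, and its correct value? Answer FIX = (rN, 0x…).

[0] flags=0010 → (cmp)
[1] flags=0010 GE?T → r4=0xa7
[2] flags=0010 CC?F → skip
[3] flags=0010 LS?F → skip
[4] flags=1000 → (cmp)
[5] flags=1000 PL?F → skip
[6] flags=1000 NE?T → r1=0xfb
[7] flags=1000 PL?F → skip

FIX = (r4, 0xa7)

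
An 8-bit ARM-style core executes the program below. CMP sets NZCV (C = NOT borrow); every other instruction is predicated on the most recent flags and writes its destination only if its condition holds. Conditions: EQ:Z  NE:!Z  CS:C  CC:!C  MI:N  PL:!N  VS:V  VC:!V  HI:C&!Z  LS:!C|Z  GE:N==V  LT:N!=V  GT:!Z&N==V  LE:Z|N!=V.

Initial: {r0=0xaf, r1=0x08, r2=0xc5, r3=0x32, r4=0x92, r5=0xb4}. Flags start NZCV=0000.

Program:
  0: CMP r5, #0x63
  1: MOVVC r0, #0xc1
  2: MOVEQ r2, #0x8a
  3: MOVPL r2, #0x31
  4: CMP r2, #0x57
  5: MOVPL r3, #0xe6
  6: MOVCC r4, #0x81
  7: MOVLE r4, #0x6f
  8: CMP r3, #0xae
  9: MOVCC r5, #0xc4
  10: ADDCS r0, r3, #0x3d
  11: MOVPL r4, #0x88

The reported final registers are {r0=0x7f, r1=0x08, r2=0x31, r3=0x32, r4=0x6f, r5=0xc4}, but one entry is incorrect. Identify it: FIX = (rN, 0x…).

0: ✓ CMP  NZCV=0011
1: · MOVVC
2: · MOVEQ
3: ✓ MOVPL  r2←0x31
4: ✓ CMP  NZCV=1000
5: · MOVPL
6: ✓ MOVCC  r4←0x81
7: ✓ MOVLE  r4←0x6f
8: ✓ CMP  NZCV=1001
9: ✓ MOVCC  r5←0xc4
10: · ADDCS
11: · MOVPL

FIX = (r0, 0xaf)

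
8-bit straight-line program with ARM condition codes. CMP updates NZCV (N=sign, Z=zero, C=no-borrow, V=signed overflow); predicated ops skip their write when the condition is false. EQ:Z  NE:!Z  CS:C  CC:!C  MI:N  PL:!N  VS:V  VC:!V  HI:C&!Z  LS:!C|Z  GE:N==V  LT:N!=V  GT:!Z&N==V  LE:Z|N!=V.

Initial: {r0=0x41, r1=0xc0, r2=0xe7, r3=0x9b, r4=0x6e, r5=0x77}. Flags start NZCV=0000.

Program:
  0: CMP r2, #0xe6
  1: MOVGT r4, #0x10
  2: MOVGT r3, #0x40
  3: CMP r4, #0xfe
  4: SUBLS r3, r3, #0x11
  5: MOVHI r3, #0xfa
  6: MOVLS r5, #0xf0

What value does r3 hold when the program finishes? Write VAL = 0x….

[0] flags=0010 → (cmp)
[1] flags=0010 GT?T → r4=0x10
[2] flags=0010 GT?T → r3=0x40
[3] flags=0000 → (cmp)
[4] flags=0000 LS?T → r3=0x2f
[5] flags=0000 HI?F → skip
[6] flags=0000 LS?T → r5=0xf0

VAL = 0x2f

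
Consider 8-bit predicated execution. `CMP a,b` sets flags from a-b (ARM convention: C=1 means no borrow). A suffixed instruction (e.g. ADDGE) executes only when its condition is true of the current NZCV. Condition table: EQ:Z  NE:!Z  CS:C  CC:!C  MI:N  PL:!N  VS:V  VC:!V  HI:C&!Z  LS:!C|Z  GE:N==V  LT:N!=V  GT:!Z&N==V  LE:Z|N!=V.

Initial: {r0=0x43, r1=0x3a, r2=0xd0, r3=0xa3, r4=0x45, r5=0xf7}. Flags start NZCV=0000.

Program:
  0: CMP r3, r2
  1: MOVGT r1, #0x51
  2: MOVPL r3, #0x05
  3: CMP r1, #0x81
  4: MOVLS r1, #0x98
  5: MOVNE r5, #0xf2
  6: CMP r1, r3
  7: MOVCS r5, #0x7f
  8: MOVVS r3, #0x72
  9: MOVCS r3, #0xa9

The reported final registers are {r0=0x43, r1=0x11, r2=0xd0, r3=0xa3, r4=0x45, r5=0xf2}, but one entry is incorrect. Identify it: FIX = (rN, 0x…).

FIX = (r1, 0x98)

0: ✓ CMP  NZCV=1000
1: · MOVGT
2: · MOVPL
3: ✓ CMP  NZCV=1001
4: ✓ MOVLS  r1←0x98
5: ✓ MOVNE  r5←0xf2
6: ✓ CMP  NZCV=1000
7: · MOVCS
8: · MOVVS
9: · MOVCS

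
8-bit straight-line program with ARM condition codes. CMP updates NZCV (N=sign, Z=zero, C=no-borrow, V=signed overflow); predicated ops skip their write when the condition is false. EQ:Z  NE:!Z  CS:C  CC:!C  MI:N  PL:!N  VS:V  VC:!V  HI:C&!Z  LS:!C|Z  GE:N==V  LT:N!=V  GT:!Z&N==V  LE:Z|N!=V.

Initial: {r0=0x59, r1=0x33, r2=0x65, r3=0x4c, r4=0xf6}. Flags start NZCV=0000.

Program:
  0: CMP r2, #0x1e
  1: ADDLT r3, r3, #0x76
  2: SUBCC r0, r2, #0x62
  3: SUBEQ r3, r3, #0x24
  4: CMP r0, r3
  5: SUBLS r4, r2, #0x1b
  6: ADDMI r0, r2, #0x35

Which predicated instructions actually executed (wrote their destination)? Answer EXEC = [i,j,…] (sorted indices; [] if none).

0: ✓ CMP  NZCV=0010
1: · ADDLT
2: · SUBCC
3: · SUBEQ
4: ✓ CMP  NZCV=0010
5: · SUBLS
6: · ADDMI

EXEC = []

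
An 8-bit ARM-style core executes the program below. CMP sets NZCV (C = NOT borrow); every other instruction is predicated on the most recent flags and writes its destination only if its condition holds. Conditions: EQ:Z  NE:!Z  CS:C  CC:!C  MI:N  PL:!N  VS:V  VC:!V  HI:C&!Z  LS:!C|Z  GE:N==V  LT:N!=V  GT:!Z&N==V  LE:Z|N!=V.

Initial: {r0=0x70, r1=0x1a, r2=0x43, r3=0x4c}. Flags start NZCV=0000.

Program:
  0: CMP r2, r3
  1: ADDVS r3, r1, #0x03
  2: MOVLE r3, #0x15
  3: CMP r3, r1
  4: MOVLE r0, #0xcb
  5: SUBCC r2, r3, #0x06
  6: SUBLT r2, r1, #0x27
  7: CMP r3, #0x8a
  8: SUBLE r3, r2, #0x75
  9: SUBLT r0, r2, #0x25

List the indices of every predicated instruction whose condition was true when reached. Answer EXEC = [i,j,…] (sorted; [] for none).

0: ✓ CMP  NZCV=1000
1: · ADDVS
2: ✓ MOVLE  r3←0x15
3: ✓ CMP  NZCV=1000
4: ✓ MOVLE  r0←0xcb
5: ✓ SUBCC  r2←0x0f
6: ✓ SUBLT  r2←0xf3
7: ✓ CMP  NZCV=1001
8: · SUBLE
9: · SUBLT

EXEC = [2,4,5,6]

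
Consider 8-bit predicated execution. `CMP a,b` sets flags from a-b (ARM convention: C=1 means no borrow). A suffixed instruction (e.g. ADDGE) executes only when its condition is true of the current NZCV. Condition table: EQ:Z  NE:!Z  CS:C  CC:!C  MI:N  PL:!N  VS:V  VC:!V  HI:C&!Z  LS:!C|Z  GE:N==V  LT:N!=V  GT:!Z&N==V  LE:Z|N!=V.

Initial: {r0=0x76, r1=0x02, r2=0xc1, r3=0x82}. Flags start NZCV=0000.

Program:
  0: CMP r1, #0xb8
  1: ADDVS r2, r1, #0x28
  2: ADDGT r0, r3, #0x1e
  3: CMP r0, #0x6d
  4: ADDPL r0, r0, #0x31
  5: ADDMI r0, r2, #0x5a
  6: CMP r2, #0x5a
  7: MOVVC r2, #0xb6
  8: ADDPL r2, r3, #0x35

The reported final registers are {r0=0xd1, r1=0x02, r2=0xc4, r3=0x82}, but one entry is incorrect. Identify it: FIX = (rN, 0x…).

[0] flags=0000 → (cmp)
[1] flags=0000 VS?F → skip
[2] flags=0000 GT?T → r0=0xa0
[3] flags=0011 → (cmp)
[4] flags=0011 PL?T → r0=0xd1
[5] flags=0011 MI?F → skip
[6] flags=0011 → (cmp)
[7] flags=0011 VC?F → skip
[8] flags=0011 PL?T → r2=0xb7

FIX = (r2, 0xb7)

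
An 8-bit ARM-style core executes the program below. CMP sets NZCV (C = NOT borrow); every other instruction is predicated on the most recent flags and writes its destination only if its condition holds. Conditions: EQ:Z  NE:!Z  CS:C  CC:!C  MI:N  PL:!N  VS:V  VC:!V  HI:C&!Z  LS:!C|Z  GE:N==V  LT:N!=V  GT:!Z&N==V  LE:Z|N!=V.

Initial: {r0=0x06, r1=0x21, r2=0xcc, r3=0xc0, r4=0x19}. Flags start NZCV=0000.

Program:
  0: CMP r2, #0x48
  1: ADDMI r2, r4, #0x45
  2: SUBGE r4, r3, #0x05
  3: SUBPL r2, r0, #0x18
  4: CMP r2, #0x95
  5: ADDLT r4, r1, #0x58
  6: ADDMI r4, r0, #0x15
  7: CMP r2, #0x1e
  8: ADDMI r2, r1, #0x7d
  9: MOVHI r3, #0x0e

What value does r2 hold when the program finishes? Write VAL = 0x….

0: ✓ CMP  NZCV=1010
1: ✓ ADDMI  r2←0x5e
2: · SUBGE
3: · SUBPL
4: ✓ CMP  NZCV=1001
5: · ADDLT
6: ✓ ADDMI  r4←0x1b
7: ✓ CMP  NZCV=0010
8: · ADDMI
9: ✓ MOVHI  r3←0x0e

VAL = 0x5e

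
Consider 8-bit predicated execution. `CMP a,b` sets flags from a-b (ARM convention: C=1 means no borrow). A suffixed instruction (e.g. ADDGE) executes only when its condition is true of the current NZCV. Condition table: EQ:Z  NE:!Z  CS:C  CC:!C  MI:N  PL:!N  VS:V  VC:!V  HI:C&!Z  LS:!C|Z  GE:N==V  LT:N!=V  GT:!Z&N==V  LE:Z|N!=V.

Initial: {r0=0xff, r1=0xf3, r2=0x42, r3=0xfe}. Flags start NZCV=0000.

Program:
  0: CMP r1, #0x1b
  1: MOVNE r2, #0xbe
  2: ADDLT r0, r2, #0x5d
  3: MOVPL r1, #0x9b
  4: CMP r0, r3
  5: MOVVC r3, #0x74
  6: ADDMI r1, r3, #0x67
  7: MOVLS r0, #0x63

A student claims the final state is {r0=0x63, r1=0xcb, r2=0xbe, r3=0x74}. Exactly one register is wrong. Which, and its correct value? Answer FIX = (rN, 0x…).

FIX = (r1, 0xf3)

0: ✓ CMP  NZCV=1010
1: ✓ MOVNE  r2←0xbe
2: ✓ ADDLT  r0←0x1b
3: · MOVPL
4: ✓ CMP  NZCV=0000
5: ✓ MOVVC  r3←0x74
6: · ADDMI
7: ✓ MOVLS  r0←0x63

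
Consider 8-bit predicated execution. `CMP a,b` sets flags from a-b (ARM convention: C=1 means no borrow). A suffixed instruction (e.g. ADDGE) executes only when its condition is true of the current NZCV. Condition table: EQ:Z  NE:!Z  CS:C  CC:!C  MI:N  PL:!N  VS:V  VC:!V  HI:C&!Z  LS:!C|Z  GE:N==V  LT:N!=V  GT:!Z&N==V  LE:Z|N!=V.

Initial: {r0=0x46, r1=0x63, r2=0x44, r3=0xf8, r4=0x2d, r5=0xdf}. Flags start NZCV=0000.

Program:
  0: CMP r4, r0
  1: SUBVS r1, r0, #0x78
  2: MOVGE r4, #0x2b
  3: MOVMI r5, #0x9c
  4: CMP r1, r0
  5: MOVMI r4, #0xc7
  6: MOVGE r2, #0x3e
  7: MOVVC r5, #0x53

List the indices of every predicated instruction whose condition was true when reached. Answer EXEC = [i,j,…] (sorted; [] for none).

EXEC = [3,6,7]

0: ✓ CMP  NZCV=1000
1: · SUBVS
2: · MOVGE
3: ✓ MOVMI  r5←0x9c
4: ✓ CMP  NZCV=0010
5: · MOVMI
6: ✓ MOVGE  r2←0x3e
7: ✓ MOVVC  r5←0x53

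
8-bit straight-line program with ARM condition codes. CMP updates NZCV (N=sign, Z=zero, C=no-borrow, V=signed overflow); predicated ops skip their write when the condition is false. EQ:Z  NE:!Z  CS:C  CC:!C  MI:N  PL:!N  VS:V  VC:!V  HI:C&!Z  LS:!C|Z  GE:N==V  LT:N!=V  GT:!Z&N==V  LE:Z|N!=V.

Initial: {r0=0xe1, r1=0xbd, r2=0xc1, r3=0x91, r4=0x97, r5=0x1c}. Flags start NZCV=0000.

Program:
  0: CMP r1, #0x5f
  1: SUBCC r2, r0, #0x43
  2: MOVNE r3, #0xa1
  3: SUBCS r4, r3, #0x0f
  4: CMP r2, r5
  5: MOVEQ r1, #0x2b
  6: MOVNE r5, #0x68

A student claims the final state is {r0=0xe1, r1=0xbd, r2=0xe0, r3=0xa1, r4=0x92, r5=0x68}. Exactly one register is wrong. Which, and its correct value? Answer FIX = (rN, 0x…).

FIX = (r2, 0xc1)

[0] flags=0011 → (cmp)
[1] flags=0011 CC?F → skip
[2] flags=0011 NE?T → r3=0xa1
[3] flags=0011 CS?T → r4=0x92
[4] flags=1010 → (cmp)
[5] flags=1010 EQ?F → skip
[6] flags=1010 NE?T → r5=0x68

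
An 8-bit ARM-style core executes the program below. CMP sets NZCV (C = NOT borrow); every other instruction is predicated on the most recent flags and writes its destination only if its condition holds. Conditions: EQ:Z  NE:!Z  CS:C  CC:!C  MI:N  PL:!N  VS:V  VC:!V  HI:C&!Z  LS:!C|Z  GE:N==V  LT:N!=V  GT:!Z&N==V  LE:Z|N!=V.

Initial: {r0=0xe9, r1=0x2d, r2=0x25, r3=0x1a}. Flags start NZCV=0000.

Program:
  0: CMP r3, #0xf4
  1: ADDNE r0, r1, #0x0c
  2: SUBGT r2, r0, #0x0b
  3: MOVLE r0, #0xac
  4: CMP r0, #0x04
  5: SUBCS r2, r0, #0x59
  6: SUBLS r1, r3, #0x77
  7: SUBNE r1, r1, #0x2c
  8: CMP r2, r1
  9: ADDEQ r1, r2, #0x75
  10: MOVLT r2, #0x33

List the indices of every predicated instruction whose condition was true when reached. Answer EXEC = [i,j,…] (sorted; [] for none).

[0] flags=0000 → (cmp)
[1] flags=0000 NE?T → r0=0x39
[2] flags=0000 GT?T → r2=0x2e
[3] flags=0000 LE?F → skip
[4] flags=0010 → (cmp)
[5] flags=0010 CS?T → r2=0xe0
[6] flags=0010 LS?F → skip
[7] flags=0010 NE?T → r1=0x01
[8] flags=1010 → (cmp)
[9] flags=1010 EQ?F → skip
[10] flags=1010 LT?T → r2=0x33

EXEC = [1,2,5,7,10]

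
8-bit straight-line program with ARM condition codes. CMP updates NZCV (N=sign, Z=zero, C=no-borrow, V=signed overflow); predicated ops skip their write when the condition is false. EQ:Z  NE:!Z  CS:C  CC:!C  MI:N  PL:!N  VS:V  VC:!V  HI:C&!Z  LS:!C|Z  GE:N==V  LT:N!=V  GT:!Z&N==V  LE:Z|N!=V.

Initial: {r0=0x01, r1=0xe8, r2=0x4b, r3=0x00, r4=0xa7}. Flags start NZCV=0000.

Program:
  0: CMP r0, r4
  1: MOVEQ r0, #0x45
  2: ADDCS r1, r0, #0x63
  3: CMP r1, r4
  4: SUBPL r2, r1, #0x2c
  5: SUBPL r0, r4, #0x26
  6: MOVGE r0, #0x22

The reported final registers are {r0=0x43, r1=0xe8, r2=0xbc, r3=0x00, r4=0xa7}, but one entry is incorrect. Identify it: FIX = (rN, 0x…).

FIX = (r0, 0x22)

[0] flags=0000 → (cmp)
[1] flags=0000 EQ?F → skip
[2] flags=0000 CS?F → skip
[3] flags=0010 → (cmp)
[4] flags=0010 PL?T → r2=0xbc
[5] flags=0010 PL?T → r0=0x81
[6] flags=0010 GE?T → r0=0x22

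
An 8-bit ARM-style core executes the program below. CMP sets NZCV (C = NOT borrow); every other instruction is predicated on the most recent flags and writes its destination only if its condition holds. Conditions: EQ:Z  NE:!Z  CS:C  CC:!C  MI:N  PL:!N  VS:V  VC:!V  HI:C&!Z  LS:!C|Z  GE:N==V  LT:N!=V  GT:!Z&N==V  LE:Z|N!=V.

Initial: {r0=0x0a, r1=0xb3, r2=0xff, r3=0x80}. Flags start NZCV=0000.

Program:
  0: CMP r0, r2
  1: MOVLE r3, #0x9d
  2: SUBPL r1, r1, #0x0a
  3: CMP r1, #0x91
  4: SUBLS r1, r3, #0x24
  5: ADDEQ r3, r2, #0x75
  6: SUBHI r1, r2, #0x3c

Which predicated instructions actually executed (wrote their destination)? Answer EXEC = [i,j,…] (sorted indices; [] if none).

EXEC = [2,6]

[0] flags=0000 → (cmp)
[1] flags=0000 LE?F → skip
[2] flags=0000 PL?T → r1=0xa9
[3] flags=0010 → (cmp)
[4] flags=0010 LS?F → skip
[5] flags=0010 EQ?F → skip
[6] flags=0010 HI?T → r1=0xc3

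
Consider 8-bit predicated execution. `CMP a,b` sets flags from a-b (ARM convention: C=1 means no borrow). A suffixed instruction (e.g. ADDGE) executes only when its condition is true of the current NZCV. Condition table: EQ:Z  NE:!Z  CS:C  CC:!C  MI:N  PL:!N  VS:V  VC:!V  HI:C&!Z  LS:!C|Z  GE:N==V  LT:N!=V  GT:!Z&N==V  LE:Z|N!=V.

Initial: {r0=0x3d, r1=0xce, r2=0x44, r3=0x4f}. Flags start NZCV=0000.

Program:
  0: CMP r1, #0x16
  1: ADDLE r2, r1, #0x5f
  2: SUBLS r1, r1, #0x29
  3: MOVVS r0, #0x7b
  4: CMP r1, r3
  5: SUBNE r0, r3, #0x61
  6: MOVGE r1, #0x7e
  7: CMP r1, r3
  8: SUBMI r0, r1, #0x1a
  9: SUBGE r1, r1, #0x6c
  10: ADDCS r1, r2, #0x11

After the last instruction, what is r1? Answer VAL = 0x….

VAL = 0x3e

[0] flags=1010 → (cmp)
[1] flags=1010 LE?T → r2=0x2d
[2] flags=1010 LS?F → skip
[3] flags=1010 VS?F → skip
[4] flags=0011 → (cmp)
[5] flags=0011 NE?T → r0=0xee
[6] flags=0011 GE?F → skip
[7] flags=0011 → (cmp)
[8] flags=0011 MI?F → skip
[9] flags=0011 GE?F → skip
[10] flags=0011 CS?T → r1=0x3e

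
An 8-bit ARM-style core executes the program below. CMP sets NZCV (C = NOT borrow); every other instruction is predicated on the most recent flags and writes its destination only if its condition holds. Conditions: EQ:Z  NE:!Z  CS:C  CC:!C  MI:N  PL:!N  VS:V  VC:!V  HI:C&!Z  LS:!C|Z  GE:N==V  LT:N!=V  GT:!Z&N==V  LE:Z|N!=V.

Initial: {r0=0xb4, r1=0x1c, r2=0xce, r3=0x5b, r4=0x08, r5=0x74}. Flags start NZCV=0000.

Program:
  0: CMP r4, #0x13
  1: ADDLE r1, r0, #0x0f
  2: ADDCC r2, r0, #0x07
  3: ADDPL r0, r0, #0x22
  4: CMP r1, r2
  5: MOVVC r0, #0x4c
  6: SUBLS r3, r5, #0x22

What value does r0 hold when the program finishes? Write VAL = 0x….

[0] flags=1000 → (cmp)
[1] flags=1000 LE?T → r1=0xc3
[2] flags=1000 CC?T → r2=0xbb
[3] flags=1000 PL?F → skip
[4] flags=0010 → (cmp)
[5] flags=0010 VC?T → r0=0x4c
[6] flags=0010 LS?F → skip

VAL = 0x4c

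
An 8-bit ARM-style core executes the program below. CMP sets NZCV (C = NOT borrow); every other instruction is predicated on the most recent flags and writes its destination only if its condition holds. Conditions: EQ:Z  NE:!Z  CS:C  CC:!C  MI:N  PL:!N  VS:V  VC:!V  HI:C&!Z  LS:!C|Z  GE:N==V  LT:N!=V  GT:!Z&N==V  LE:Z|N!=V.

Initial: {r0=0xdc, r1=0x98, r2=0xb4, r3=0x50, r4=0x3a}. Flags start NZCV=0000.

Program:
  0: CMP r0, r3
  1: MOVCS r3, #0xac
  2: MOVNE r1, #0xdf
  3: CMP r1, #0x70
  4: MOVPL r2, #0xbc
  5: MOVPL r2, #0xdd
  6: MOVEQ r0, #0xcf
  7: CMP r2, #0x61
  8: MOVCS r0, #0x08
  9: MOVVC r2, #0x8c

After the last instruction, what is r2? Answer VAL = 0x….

[0] flags=1010 → (cmp)
[1] flags=1010 CS?T → r3=0xac
[2] flags=1010 NE?T → r1=0xdf
[3] flags=0011 → (cmp)
[4] flags=0011 PL?T → r2=0xbc
[5] flags=0011 PL?T → r2=0xdd
[6] flags=0011 EQ?F → skip
[7] flags=0011 → (cmp)
[8] flags=0011 CS?T → r0=0x08
[9] flags=0011 VC?F → skip

VAL = 0xdd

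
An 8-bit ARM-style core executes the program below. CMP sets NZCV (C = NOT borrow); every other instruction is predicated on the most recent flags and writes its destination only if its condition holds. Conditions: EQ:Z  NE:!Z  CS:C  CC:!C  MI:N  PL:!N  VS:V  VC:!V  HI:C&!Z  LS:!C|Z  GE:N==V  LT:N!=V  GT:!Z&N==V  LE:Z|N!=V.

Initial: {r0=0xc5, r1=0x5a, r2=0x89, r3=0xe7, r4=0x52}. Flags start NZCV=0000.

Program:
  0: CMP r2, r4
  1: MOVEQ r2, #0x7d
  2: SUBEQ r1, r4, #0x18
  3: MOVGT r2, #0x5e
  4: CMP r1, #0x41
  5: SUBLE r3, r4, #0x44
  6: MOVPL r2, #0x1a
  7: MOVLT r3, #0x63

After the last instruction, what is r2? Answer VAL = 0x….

VAL = 0x1a

[0] flags=0011 → (cmp)
[1] flags=0011 EQ?F → skip
[2] flags=0011 EQ?F → skip
[3] flags=0011 GT?F → skip
[4] flags=0010 → (cmp)
[5] flags=0010 LE?F → skip
[6] flags=0010 PL?T → r2=0x1a
[7] flags=0010 LT?F → skip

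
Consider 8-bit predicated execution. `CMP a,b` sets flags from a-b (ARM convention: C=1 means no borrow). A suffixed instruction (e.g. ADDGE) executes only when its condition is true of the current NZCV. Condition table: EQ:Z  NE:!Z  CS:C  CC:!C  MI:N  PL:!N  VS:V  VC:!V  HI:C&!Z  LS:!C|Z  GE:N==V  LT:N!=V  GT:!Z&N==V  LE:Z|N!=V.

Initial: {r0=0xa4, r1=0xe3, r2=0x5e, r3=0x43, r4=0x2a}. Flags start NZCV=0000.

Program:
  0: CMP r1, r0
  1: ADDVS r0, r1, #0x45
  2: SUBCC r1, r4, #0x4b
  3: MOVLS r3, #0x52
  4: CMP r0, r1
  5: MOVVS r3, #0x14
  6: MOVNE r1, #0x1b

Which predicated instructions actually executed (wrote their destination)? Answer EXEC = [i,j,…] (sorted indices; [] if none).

EXEC = [6]

[0] flags=0010 → (cmp)
[1] flags=0010 VS?F → skip
[2] flags=0010 CC?F → skip
[3] flags=0010 LS?F → skip
[4] flags=1000 → (cmp)
[5] flags=1000 VS?F → skip
[6] flags=1000 NE?T → r1=0x1b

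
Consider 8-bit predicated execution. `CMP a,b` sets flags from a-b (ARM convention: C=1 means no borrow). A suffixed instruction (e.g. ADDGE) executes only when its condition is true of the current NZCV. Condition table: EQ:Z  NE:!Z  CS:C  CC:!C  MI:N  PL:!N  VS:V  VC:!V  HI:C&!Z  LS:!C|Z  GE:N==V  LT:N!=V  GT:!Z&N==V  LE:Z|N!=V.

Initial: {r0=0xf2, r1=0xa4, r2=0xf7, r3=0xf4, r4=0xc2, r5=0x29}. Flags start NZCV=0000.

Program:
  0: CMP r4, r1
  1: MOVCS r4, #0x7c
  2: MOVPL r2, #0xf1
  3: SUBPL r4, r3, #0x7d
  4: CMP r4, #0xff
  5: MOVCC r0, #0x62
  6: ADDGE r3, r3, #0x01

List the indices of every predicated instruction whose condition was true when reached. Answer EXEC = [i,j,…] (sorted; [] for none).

0: ✓ CMP  NZCV=0010
1: ✓ MOVCS  r4←0x7c
2: ✓ MOVPL  r2←0xf1
3: ✓ SUBPL  r4←0x77
4: ✓ CMP  NZCV=0000
5: ✓ MOVCC  r0←0x62
6: ✓ ADDGE  r3←0xf5

EXEC = [1,2,3,5,6]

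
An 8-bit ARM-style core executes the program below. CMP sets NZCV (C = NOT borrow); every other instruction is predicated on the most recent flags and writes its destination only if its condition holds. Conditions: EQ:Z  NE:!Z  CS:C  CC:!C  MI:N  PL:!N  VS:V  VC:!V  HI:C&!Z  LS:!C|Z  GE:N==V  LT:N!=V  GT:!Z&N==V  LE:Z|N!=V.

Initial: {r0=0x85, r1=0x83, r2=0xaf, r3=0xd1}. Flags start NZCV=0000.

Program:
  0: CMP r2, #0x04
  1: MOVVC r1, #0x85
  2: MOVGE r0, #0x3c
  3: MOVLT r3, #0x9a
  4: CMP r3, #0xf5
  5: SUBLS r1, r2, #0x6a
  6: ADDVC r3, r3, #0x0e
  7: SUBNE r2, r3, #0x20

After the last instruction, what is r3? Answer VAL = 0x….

VAL = 0xa8

[0] flags=1010 → (cmp)
[1] flags=1010 VC?T → r1=0x85
[2] flags=1010 GE?F → skip
[3] flags=1010 LT?T → r3=0x9a
[4] flags=1000 → (cmp)
[5] flags=1000 LS?T → r1=0x45
[6] flags=1000 VC?T → r3=0xa8
[7] flags=1000 NE?T → r2=0x88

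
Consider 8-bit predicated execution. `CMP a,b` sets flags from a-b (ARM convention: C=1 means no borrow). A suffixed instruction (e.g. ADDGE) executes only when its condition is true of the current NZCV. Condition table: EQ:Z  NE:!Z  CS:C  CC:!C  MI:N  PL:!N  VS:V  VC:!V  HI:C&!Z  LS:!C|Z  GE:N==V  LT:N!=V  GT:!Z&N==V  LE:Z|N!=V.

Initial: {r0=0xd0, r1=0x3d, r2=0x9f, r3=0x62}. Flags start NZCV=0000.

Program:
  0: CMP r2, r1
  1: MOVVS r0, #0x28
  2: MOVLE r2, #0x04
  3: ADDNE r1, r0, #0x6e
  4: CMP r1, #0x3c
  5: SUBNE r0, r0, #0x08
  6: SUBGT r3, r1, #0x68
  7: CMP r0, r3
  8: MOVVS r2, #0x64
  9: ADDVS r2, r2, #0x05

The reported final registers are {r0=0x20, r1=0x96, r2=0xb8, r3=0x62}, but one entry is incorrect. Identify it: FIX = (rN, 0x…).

FIX = (r2, 0x04)

[0] flags=0011 → (cmp)
[1] flags=0011 VS?T → r0=0x28
[2] flags=0011 LE?T → r2=0x04
[3] flags=0011 NE?T → r1=0x96
[4] flags=0011 → (cmp)
[5] flags=0011 NE?T → r0=0x20
[6] flags=0011 GT?F → skip
[7] flags=1000 → (cmp)
[8] flags=1000 VS?F → skip
[9] flags=1000 VS?F → skip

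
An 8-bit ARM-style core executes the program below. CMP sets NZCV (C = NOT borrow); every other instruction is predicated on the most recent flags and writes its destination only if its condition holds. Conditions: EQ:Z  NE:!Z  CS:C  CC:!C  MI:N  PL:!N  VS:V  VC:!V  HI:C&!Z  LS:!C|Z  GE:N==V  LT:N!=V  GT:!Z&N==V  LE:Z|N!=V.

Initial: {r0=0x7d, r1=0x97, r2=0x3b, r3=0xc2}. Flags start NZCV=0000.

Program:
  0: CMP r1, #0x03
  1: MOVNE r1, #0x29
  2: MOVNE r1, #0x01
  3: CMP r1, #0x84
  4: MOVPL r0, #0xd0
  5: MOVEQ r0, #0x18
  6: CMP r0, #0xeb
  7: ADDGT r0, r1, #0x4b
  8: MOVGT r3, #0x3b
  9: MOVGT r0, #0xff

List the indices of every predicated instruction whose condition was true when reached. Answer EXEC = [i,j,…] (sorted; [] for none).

0: ✓ CMP  NZCV=1010
1: ✓ MOVNE  r1←0x29
2: ✓ MOVNE  r1←0x01
3: ✓ CMP  NZCV=0000
4: ✓ MOVPL  r0←0xd0
5: · MOVEQ
6: ✓ CMP  NZCV=1000
7: · ADDGT
8: · MOVGT
9: · MOVGT

EXEC = [1,2,4]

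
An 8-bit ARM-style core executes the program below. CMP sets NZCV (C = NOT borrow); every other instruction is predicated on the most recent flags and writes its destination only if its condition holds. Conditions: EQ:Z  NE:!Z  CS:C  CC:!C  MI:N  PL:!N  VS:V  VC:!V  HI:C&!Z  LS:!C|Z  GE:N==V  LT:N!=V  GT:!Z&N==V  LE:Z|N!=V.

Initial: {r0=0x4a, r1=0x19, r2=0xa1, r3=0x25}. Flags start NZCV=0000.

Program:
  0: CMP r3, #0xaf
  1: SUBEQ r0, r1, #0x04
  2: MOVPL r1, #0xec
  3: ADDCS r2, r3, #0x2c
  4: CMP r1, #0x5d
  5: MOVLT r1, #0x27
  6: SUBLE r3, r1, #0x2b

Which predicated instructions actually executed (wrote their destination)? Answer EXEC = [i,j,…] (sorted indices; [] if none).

EXEC = [2,5,6]

[0] flags=0000 → (cmp)
[1] flags=0000 EQ?F → skip
[2] flags=0000 PL?T → r1=0xec
[3] flags=0000 CS?F → skip
[4] flags=1010 → (cmp)
[5] flags=1010 LT?T → r1=0x27
[6] flags=1010 LE?T → r3=0xfc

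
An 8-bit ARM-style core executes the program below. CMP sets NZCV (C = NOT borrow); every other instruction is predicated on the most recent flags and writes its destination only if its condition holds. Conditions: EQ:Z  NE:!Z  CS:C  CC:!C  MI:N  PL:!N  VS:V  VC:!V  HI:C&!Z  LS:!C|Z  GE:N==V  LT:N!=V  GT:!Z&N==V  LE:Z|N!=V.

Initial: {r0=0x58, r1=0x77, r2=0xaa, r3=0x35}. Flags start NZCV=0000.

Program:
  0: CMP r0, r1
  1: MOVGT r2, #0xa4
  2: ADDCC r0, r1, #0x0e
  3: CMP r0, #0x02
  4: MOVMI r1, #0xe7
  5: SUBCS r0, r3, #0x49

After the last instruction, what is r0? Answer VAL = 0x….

[0] flags=1000 → (cmp)
[1] flags=1000 GT?F → skip
[2] flags=1000 CC?T → r0=0x85
[3] flags=1010 → (cmp)
[4] flags=1010 MI?T → r1=0xe7
[5] flags=1010 CS?T → r0=0xec

VAL = 0xec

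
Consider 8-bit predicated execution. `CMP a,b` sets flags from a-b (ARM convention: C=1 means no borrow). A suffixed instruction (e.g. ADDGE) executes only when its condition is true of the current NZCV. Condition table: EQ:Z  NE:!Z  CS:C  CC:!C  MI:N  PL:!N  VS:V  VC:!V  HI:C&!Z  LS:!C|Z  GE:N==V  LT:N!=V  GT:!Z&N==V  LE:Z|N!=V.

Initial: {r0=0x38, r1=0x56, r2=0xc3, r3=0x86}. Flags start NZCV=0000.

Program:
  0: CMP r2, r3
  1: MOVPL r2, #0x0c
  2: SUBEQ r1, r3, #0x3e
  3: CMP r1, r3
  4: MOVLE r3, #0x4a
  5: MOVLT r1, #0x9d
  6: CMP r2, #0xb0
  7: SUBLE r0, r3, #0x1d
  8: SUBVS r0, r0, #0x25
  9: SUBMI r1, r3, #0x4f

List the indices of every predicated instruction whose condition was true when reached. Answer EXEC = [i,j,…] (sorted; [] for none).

0: ✓ CMP  NZCV=0010
1: ✓ MOVPL  r2←0x0c
2: · SUBEQ
3: ✓ CMP  NZCV=1001
4: · MOVLE
5: · MOVLT
6: ✓ CMP  NZCV=0000
7: · SUBLE
8: · SUBVS
9: · SUBMI

EXEC = [1]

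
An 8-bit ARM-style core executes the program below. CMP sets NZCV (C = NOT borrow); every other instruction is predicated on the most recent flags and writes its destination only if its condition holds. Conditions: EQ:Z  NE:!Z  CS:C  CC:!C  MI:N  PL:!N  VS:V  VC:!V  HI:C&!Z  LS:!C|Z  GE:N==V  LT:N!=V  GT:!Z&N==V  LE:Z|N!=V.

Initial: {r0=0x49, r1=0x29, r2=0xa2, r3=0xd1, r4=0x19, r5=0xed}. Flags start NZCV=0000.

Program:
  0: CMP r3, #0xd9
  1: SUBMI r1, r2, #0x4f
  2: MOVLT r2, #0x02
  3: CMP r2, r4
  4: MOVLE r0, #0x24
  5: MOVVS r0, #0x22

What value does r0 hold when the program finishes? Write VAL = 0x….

VAL = 0x24

0: ✓ CMP  NZCV=1000
1: ✓ SUBMI  r1←0x53
2: ✓ MOVLT  r2←0x02
3: ✓ CMP  NZCV=1000
4: ✓ MOVLE  r0←0x24
5: · MOVVS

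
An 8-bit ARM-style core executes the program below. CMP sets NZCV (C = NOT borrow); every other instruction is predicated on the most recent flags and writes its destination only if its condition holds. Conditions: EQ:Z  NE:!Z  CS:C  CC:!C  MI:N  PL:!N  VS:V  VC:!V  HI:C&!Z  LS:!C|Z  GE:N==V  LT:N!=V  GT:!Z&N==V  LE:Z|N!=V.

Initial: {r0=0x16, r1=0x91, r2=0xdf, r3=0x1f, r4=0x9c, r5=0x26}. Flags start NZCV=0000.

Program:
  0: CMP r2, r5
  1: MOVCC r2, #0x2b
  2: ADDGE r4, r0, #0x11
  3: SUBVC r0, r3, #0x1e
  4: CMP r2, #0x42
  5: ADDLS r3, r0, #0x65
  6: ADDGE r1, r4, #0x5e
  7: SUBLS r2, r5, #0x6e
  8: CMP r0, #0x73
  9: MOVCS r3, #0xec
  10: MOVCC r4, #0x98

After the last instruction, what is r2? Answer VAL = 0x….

VAL = 0xdf

[0] flags=1010 → (cmp)
[1] flags=1010 CC?F → skip
[2] flags=1010 GE?F → skip
[3] flags=1010 VC?T → r0=0x01
[4] flags=1010 → (cmp)
[5] flags=1010 LS?F → skip
[6] flags=1010 GE?F → skip
[7] flags=1010 LS?F → skip
[8] flags=1000 → (cmp)
[9] flags=1000 CS?F → skip
[10] flags=1000 CC?T → r4=0x98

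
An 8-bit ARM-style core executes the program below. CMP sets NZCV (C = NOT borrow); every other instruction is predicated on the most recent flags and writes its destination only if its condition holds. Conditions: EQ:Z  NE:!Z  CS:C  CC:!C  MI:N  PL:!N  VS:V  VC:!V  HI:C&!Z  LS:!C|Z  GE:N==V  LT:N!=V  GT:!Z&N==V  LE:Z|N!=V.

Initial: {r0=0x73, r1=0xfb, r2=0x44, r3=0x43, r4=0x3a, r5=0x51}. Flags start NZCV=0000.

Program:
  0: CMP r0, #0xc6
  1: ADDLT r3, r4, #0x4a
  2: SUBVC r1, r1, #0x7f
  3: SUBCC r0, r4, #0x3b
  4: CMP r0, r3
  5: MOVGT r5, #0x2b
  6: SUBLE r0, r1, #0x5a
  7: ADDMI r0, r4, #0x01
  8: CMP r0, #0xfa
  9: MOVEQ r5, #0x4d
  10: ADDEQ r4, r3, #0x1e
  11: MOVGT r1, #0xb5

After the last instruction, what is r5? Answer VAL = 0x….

[0] flags=1001 → (cmp)
[1] flags=1001 LT?F → skip
[2] flags=1001 VC?F → skip
[3] flags=1001 CC?T → r0=0xff
[4] flags=1010 → (cmp)
[5] flags=1010 GT?F → skip
[6] flags=1010 LE?T → r0=0xa1
[7] flags=1010 MI?T → r0=0x3b
[8] flags=0000 → (cmp)
[9] flags=0000 EQ?F → skip
[10] flags=0000 EQ?F → skip
[11] flags=0000 GT?T → r1=0xb5

VAL = 0x51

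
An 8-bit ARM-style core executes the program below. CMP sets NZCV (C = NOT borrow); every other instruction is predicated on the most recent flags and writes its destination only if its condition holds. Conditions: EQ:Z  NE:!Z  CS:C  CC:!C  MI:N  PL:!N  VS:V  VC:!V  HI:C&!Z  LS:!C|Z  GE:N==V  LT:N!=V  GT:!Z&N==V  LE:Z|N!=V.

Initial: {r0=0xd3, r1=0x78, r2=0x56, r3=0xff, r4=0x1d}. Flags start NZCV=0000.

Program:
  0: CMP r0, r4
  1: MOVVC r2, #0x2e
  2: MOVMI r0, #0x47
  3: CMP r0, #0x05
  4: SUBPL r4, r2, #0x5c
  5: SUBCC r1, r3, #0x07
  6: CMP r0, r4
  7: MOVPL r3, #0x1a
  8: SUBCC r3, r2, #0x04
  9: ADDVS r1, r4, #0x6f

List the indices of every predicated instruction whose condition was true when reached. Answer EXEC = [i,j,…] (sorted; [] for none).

0: ✓ CMP  NZCV=1010
1: ✓ MOVVC  r2←0x2e
2: ✓ MOVMI  r0←0x47
3: ✓ CMP  NZCV=0010
4: ✓ SUBPL  r4←0xd2
5: · SUBCC
6: ✓ CMP  NZCV=0000
7: ✓ MOVPL  r3←0x1a
8: ✓ SUBCC  r3←0x2a
9: · ADDVS

EXEC = [1,2,4,7,8]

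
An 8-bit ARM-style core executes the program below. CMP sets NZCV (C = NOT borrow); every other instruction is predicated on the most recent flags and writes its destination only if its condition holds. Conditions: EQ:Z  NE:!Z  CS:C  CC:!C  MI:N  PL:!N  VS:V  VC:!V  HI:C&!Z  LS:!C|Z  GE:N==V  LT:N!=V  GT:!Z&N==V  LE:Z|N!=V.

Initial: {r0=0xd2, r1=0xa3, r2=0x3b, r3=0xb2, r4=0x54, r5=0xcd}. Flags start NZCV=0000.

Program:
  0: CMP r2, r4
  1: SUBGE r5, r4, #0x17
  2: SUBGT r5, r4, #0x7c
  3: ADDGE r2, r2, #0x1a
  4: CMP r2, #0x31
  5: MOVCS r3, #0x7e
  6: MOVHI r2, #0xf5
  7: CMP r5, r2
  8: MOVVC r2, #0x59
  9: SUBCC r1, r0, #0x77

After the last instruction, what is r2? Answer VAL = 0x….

VAL = 0x59

0: ✓ CMP  NZCV=1000
1: · SUBGE
2: · SUBGT
3: · ADDGE
4: ✓ CMP  NZCV=0010
5: ✓ MOVCS  r3←0x7e
6: ✓ MOVHI  r2←0xf5
7: ✓ CMP  NZCV=1000
8: ✓ MOVVC  r2←0x59
9: ✓ SUBCC  r1←0x5b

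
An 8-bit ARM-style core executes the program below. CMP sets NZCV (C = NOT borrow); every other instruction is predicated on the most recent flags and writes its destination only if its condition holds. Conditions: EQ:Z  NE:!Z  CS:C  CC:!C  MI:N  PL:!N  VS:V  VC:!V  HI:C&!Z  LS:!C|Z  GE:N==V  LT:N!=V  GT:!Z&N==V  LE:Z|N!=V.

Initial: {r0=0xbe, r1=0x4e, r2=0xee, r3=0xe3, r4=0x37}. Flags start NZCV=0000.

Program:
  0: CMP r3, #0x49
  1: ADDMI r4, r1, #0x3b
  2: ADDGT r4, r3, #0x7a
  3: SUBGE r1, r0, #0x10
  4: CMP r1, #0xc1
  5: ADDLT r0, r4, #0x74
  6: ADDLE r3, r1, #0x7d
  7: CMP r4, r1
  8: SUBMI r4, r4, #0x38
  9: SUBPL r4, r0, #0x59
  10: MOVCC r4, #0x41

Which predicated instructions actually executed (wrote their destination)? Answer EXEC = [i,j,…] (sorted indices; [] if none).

EXEC = [1,9]

0: ✓ CMP  NZCV=1010
1: ✓ ADDMI  r4←0x89
2: · ADDGT
3: · SUBGE
4: ✓ CMP  NZCV=1001
5: · ADDLT
6: · ADDLE
7: ✓ CMP  NZCV=0011
8: · SUBMI
9: ✓ SUBPL  r4←0x65
10: · MOVCC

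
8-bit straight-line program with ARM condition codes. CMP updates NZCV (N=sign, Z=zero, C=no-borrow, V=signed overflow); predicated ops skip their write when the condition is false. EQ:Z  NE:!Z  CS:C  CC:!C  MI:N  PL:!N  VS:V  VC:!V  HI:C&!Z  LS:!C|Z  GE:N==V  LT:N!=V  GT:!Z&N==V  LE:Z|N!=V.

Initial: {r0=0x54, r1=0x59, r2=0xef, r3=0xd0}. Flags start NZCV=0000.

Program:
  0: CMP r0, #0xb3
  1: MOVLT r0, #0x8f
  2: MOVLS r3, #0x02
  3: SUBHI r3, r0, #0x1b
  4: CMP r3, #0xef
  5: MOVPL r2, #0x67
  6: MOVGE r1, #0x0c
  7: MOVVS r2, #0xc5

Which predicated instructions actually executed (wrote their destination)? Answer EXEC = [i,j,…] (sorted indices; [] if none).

EXEC = [2,5,6]

[0] flags=1001 → (cmp)
[1] flags=1001 LT?F → skip
[2] flags=1001 LS?T → r3=0x02
[3] flags=1001 HI?F → skip
[4] flags=0000 → (cmp)
[5] flags=0000 PL?T → r2=0x67
[6] flags=0000 GE?T → r1=0x0c
[7] flags=0000 VS?F → skip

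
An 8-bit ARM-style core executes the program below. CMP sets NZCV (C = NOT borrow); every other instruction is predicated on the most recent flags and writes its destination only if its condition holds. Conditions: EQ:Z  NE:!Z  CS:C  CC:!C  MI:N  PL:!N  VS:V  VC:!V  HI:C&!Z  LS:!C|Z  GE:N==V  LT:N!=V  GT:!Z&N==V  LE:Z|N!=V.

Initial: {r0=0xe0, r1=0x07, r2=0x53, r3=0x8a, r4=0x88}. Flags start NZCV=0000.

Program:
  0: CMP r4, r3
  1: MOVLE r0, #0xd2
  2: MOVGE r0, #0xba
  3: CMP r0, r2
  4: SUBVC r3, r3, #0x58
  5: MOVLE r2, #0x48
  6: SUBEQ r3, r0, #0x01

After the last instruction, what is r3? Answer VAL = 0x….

[0] flags=1000 → (cmp)
[1] flags=1000 LE?T → r0=0xd2
[2] flags=1000 GE?F → skip
[3] flags=0011 → (cmp)
[4] flags=0011 VC?F → skip
[5] flags=0011 LE?T → r2=0x48
[6] flags=0011 EQ?F → skip

VAL = 0x8a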